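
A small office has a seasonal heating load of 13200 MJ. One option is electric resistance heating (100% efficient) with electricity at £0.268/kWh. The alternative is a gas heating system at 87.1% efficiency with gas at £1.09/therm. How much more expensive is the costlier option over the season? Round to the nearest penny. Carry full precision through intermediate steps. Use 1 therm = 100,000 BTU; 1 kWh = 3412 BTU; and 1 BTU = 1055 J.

Heat load = 13200 MJ = 13,200,000,000 J / 1055 = 12,511,848 BTU
Gas: input = 12,511,848 / 0.871 = 14,364,923 BTU = 143.6 therm → 143.6 × £1.09 = £156.58
Electric: 12,511,848 BTU / 3412 = 3,667 kWh → × £0.268 = £982.76
Difference = |£156.58 − £982.76| = £826.18

£826.18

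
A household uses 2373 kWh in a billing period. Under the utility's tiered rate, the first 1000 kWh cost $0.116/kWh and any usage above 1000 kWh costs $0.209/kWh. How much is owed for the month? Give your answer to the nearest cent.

First 1000 kWh × $0.116 = $116.00
Remaining 1373 kWh × $0.209 = $286.96
Total = $402.96

$402.96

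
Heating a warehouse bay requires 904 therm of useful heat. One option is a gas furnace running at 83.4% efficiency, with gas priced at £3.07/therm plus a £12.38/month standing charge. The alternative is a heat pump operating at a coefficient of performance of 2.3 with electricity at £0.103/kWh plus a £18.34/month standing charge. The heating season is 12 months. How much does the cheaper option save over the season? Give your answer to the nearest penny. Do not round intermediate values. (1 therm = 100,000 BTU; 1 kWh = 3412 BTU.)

Heat load = 904 therm × 100,000 = 90,400,000 BTU
Gas: input = 90,400,000 / 0.834 = 108,393,285 BTU = 1,084 therm → 1,084 × £3.07 = £3,327.67; + 12 × £12.38 standing = £3,476.23
Heat pump: 90,400,000 BTU / 3412 = 26,490 kWh heat; / 2.3 = 11,520 kWh in → × £0.103 = £1,186.50; + 12 × £18.34 standing = £1,406.58
Difference = |£3,476.23 − £1,406.58| = £2,069.65

£2069.65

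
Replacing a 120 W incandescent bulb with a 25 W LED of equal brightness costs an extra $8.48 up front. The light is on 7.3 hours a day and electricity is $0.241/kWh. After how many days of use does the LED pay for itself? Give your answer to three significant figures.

Power saved = 120 − 25 = 95 W
Daily energy saved = 95 W × 7.3 h = 693.5 Wh = 0.6935 kWh
Daily savings = 0.6935 × $0.241 = $0.1671
Payback = $8.48 / $0.1671 per day = 50.74 days

50.7 days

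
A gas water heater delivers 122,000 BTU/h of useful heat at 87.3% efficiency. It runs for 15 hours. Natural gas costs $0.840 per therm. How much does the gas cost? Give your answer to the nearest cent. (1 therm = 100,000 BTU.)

$17.61

Heat delivered = 122,000 BTU/h × 15 h = 1,830,000 BTU
Gas input = 1,830,000 / 0.873 = 2,096,220 BTU
= 2,096,220 / 100,000 = 20.96 therm
Cost = 20.96 × $0.840/therm = $17.61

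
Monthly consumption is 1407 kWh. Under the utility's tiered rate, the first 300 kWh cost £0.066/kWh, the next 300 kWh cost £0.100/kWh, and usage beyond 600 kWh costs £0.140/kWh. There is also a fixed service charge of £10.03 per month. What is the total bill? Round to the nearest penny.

£172.81

First 300 kWh × £0.066 = £19.80
Next 300 kWh × £0.100 = £30.00
Remaining 807 kWh × £0.140 = £112.98
Energy charge = £162.78; + service £10.03 = £172.81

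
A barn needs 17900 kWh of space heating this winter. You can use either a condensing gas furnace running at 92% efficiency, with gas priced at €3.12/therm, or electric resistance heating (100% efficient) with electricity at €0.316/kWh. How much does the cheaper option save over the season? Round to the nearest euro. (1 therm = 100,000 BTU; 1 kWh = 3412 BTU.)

€3585

Heat load = 17900 kWh × 3412 = 61,074,800 BTU
Gas: input = 61,074,800 / 0.92 = 66,385,652 BTU = 663.9 therm → 663.9 × €3.12 = €2,071.23
Electric: 61,074,800 BTU / 3412 = 17,900 kWh → × €0.316 = €5,656.40
Difference = |€2,071.23 − €5,656.40| = €3,585.17 ≈ €3585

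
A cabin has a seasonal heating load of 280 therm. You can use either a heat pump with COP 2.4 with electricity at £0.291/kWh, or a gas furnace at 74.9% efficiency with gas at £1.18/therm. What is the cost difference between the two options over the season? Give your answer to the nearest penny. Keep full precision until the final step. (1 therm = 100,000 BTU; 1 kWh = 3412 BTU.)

Heat load = 280 therm × 100,000 = 28,000,000 BTU
Gas: input = 28,000,000 / 0.749 = 37,383,178 BTU = 373.8 therm → 373.8 × £1.18 = £441.12
Heat pump: 28,000,000 BTU / 3412 = 8,206 kWh heat; / 2.4 = 3,419 kWh in → × £0.291 = £995.02
Difference = |£441.12 − £995.02| = £553.90

£553.90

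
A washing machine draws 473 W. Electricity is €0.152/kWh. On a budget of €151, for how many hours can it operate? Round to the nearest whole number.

Energy budget = €151 / €0.152 per kWh = 993.4 kWh = 993,421 Wh
Runtime = 993,421 Wh / 473 W = 2,100 h

2100 h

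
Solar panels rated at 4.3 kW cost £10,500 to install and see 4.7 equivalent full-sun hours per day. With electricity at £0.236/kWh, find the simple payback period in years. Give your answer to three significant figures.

6.03 years

Daily generation = 4.3 kW × 4.7 h = 20.21 kWh
Annual generation = 20.21 × 365 = 7376.7 kWh
Annual savings = 7376.7 × £0.236 = £1,740.89
Payback = £10,500 / £1,740.89 = 6.03 years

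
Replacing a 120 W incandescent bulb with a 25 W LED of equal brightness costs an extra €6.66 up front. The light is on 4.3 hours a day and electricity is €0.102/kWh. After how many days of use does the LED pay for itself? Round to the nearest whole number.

Power saved = 120 − 25 = 95 W
Daily energy saved = 95 W × 4.3 h = 408.5 Wh = 0.4085 kWh
Daily savings = 0.4085 × €0.102 = €0.0417
Payback = €6.66 / €0.0417 per day = 159.8 days

160 days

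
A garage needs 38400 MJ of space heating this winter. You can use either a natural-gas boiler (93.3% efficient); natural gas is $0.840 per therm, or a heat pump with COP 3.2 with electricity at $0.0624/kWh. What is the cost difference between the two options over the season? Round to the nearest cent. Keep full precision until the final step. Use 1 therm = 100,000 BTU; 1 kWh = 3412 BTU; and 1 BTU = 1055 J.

$119.68

Heat load = 38400 MJ = 38,400,000,000 J / 1055 = 36,398,104 BTU
Gas: input = 36,398,104 / 0.933 = 39,011,902 BTU = 390.1 therm → 390.1 × $0.840 = $327.70
Heat pump: 36,398,104 BTU / 3412 = 10,670 kWh heat; / 3.2 = 3,334 kWh in → × $0.0624 = $208.02
Difference = |$327.70 − $208.02| = $119.68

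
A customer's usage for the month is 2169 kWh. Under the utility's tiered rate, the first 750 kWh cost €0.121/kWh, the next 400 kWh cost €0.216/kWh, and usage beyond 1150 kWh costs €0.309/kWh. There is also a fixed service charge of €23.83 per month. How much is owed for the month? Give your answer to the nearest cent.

€515.85

First 750 kWh × €0.121 = €90.75
Next 400 kWh × €0.216 = €86.40
Remaining 1019 kWh × €0.309 = €314.87
Energy charge = €492.02; + service €23.83 = €515.85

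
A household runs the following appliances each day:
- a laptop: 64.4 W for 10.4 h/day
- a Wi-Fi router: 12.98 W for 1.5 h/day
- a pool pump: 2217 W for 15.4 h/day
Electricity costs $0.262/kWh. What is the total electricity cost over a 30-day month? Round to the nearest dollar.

laptop: 64.4 W × 10.4 h × 30 d = 20,093 Wh = 20.09 kWh
Wi-Fi router: 12.98 W × 1.5 h × 30 d = 584 Wh = 0.5841 kWh
pool pump: 2217 W × 15.4 h × 30 d = 1,024,254 Wh = 1,024 kWh
Total energy = 20.09 + 0.5841 + 1,024 = 1,045 kWh
Cost = 1,045 kWh × $0.262 = $273.77 ≈ $274

$274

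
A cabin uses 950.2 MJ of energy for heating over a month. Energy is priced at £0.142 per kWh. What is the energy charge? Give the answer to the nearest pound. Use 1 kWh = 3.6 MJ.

950.2 MJ × (0.27778 kWh/MJ) = 263.9 kWh
Cost = 263.9 kWh × £0.142/kWh = £37.48 ≈ £37

£37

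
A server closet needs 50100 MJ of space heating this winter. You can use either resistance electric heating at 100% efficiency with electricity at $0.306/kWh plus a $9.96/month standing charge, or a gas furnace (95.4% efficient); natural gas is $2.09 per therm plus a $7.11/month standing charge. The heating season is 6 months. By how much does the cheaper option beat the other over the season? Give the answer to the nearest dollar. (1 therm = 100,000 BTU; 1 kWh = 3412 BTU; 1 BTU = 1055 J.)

$3236

Heat load = 50100 MJ = 50,100,000,000 J / 1055 = 47,488,152 BTU
Gas: input = 47,488,152 / 0.954 = 49,777,937 BTU = 497.8 therm → 497.8 × $2.09 = $1,040.36; + 6 × $7.11 standing = $1,083.02
Electric: 47,488,152 BTU / 3412 = 13,920 kWh → × $0.306 = $4,258.90; + 6 × $9.96 standing = $4,318.66
Difference = |$1,083.02 − $4,318.66| = $3,235.64 ≈ $3236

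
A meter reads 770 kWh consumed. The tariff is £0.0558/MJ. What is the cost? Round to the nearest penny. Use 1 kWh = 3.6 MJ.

£154.68

770 kWh × (3.6 MJ/kWh) = 2,772 MJ
Cost = 2,772 MJ × £0.0558/MJ = £154.68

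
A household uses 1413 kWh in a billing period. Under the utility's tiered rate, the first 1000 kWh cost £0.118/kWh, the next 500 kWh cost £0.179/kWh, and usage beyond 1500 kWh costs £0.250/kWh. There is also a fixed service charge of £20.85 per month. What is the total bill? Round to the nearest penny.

£212.78

First 1000 kWh × £0.118 = £118.00
Next 413 kWh × £0.179 = £73.93
Remaining tier: 0 kWh (not reached)
Energy charge = £191.93; + service £20.85 = £212.78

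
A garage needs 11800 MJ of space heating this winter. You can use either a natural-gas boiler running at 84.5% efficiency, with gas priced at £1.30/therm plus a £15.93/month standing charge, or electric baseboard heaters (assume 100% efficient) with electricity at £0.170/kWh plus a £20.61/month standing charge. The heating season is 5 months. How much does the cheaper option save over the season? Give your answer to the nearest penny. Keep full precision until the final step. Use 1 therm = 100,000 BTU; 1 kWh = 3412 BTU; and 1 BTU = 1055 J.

£408.60

Heat load = 11800 MJ = 11,800,000,000 J / 1055 = 11,184,834 BTU
Gas: input = 11,184,834 / 0.845 = 13,236,490 BTU = 132.4 therm → 132.4 × £1.30 = £172.07; + 5 × £15.93 standing = £251.72
Electric: 11,184,834 BTU / 3412 = 3,278 kWh → × £0.170 = £557.27; + 5 × £20.61 standing = £660.32
Difference = |£251.72 − £660.32| = £408.60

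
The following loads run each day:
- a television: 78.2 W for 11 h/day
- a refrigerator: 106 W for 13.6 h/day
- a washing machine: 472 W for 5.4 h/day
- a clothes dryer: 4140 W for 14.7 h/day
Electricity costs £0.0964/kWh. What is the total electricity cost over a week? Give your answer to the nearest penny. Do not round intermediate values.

£44.34

television: 78.2 W × 11 h × 7 d = 6,021 Wh = 6.021 kWh
refrigerator: 106 W × 13.6 h × 7 d = 10,091 Wh = 10.09 kWh
washing machine: 472 W × 5.4 h × 7 d = 17,842 Wh = 17.84 kWh
clothes dryer: 4140 W × 14.7 h × 7 d = 426,006 Wh = 426 kWh
Total energy = 6.021 + 10.09 + 17.84 + 426 = 460 kWh
Cost = 460 kWh × £0.0964 = £44.34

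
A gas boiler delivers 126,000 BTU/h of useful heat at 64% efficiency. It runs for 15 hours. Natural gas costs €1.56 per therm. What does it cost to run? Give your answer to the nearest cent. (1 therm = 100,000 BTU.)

Heat delivered = 126,000 BTU/h × 15 h = 1,890,000 BTU
Gas input = 1,890,000 / 0.64 = 2,953,125 BTU
= 2,953,125 / 100,000 = 29.53 therm
Cost = 29.53 × €1.56/therm = €46.07

€46.07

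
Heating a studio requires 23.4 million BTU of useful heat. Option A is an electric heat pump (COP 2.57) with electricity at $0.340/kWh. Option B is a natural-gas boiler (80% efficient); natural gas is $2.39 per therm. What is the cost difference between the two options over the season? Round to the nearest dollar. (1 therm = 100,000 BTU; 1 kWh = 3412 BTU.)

Heat load = 23.4 × 10⁶ BTU = 23,400,000 BTU
Gas: input = 23,400,000 / 0.80 = 29,250,000 BTU = 292.5 therm → 292.5 × $2.39 = $699.08
Heat pump: 23,400,000 BTU / 3412 = 6,858 kWh heat; / 2.57 = 2,669 kWh in → × $0.340 = $907.30
Difference = |$699.08 − $907.30| = $208.23 ≈ $208

$208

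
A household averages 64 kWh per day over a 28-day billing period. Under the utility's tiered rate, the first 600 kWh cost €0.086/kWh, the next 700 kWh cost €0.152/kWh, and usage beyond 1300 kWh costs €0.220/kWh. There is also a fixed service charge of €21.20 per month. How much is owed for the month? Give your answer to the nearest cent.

€287.44

Usage = 64 kWh/day × 28 days = 1792 kWh
First 600 kWh × €0.086 = €51.60
Next 700 kWh × €0.152 = €106.40
Remaining 492 kWh × €0.220 = €108.24
Energy charge = €266.24; + service €21.20 = €287.44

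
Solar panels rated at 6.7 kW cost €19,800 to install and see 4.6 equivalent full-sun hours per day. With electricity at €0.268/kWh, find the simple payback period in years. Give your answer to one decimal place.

Daily generation = 6.7 kW × 4.6 h = 30.82 kWh
Annual generation = 30.82 × 365 = 11249 kWh
Annual savings = 11249 × €0.268 = €3,014.81
Payback = €19,800 / €3,014.81 = 6.57 years

6.6 years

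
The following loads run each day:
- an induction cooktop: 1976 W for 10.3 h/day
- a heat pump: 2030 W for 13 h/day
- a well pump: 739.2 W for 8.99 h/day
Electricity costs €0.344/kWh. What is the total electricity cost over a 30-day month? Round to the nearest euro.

induction cooktop: 1976 W × 10.3 h × 30 d = 610,584 Wh = 610.6 kWh
heat pump: 2030 W × 13 h × 30 d = 791,700 Wh = 791.7 kWh
well pump: 739.2 W × 8.99 h × 30 d = 199,362 Wh = 199.4 kWh
Total energy = 610.6 + 791.7 + 199.4 = 1,602 kWh
Cost = 1,602 kWh × €0.344 = €550.97 ≈ €551

€551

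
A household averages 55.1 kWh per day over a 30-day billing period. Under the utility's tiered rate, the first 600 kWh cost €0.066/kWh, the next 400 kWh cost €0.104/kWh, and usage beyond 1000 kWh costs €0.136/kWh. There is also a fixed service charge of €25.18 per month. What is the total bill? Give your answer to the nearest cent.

€195.19

Usage = 55.1 kWh/day × 30 days = 1653 kWh
First 600 kWh × €0.066 = €39.60
Next 400 kWh × €0.104 = €41.60
Remaining 653 kWh × €0.136 = €88.81
Energy charge = €170.01; + service €25.18 = €195.19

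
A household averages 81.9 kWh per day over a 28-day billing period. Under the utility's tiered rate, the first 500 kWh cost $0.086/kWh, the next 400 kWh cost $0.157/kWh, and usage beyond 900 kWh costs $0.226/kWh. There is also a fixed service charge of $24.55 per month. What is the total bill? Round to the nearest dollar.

$445

Usage = 81.9 kWh/day × 28 days = 2293.2 kWh
First 500 kWh × $0.086 = $43.00
Next 400 kWh × $0.157 = $62.80
Remaining 1393.2 kWh × $0.226 = $314.86
Energy charge = $420.66; + service $24.55 = $445.21 ≈ $445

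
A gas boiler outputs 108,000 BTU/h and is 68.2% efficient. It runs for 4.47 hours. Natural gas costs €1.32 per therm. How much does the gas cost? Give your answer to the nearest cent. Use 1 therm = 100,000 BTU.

€9.34

Heat delivered = 108,000 BTU/h × 4.47 h = 482,760 BTU
Gas input = 482,760 / 0.682 = 707,859 BTU
= 707,859 / 100,000 = 7.079 therm
Cost = 7.079 × €1.32/therm = €9.34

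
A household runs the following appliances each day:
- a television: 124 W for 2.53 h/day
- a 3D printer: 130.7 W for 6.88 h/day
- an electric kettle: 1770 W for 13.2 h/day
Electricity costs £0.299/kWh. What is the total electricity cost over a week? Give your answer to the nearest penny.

television: 124 W × 2.53 h × 7 d = 2,196 Wh = 2.196 kWh
3D printer: 130.7 W × 6.88 h × 7 d = 6,295 Wh = 6.295 kWh
electric kettle: 1770 W × 13.2 h × 7 d = 163,548 Wh = 163.5 kWh
Total energy = 2.196 + 6.295 + 163.5 = 172 kWh
Cost = 172 kWh × £0.299 = £51.44

£51.44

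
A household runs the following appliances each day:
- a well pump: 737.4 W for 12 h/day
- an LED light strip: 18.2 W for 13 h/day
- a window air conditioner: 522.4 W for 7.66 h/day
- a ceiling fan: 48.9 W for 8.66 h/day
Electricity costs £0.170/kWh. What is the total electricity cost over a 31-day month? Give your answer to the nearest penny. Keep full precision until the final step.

£71.20

well pump: 737.4 W × 12 h × 31 d = 274,313 Wh = 274.3 kWh
LED light strip: 18.2 W × 13 h × 31 d = 7,335 Wh = 7.335 kWh
window air conditioner: 522.4 W × 7.66 h × 31 d = 124,049 Wh = 124 kWh
ceiling fan: 48.9 W × 8.66 h × 31 d = 13,128 Wh = 13.13 kWh
Total energy = 274.3 + 7.335 + 124 + 13.13 = 418.8 kWh
Cost = 418.8 kWh × £0.170 = £71.20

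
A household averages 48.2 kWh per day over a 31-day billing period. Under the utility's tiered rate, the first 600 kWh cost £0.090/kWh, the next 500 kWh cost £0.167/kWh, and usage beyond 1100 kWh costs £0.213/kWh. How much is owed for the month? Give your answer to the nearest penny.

£221.46

Usage = 48.2 kWh/day × 31 days = 1494.2 kWh
First 600 kWh × £0.090 = £54.00
Next 500 kWh × £0.167 = £83.50
Remaining 394.2 kWh × £0.213 = £83.96
Total = £221.46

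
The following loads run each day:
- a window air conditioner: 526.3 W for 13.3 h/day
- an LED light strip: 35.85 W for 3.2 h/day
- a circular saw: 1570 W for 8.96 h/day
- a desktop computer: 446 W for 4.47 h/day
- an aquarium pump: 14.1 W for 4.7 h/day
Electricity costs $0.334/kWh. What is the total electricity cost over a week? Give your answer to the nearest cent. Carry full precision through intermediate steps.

window air conditioner: 526.3 W × 13.3 h × 7 d = 48,999 Wh = 49 kWh
LED light strip: 35.85 W × 3.2 h × 7 d = 803 Wh = 0.803 kWh
circular saw: 1570 W × 8.96 h × 7 d = 98,470 Wh = 98.47 kWh
desktop computer: 446 W × 4.47 h × 7 d = 13,955 Wh = 13.96 kWh
aquarium pump: 14.1 W × 4.7 h × 7 d = 464 Wh = 0.4639 kWh
Total energy = 49 + 0.803 + 98.47 + 13.96 + 0.4639 = 162.7 kWh
Cost = 162.7 kWh × $0.334 = $54.34

$54.34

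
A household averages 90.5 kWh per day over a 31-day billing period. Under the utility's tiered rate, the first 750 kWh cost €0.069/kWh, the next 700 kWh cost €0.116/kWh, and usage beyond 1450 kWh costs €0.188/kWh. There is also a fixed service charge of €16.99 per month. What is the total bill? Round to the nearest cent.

€404.77

Usage = 90.5 kWh/day × 31 days = 2805.5 kWh
First 750 kWh × €0.069 = €51.75
Next 700 kWh × €0.116 = €81.20
Remaining 1355.5 kWh × €0.188 = €254.83
Energy charge = €387.78; + service €16.99 = €404.77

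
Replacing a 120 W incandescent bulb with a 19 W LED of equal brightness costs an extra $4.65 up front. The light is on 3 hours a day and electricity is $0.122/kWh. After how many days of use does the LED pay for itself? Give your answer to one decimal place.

125.8 days

Power saved = 120 − 19 = 101 W
Daily energy saved = 101 W × 3 h = 303 Wh = 0.303 kWh
Daily savings = 0.303 × $0.122 = $0.0370
Payback = $4.65 / $0.0370 per day = 125.8 days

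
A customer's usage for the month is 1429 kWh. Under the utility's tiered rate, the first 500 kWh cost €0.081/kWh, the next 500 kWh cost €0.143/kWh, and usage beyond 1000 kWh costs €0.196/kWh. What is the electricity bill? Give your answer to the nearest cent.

€196.08

First 500 kWh × €0.081 = €40.50
Next 500 kWh × €0.143 = €71.50
Remaining 429 kWh × €0.196 = €84.08
Total = €196.08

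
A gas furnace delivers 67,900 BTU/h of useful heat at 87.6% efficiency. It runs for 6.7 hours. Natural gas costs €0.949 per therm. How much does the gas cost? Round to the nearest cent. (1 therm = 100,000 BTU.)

Heat delivered = 67,900 BTU/h × 6.7 h = 454,930 BTU
Gas input = 454,930 / 0.876 = 519,326 BTU
= 519,326 / 100,000 = 5.193 therm
Cost = 5.193 × €0.949/therm = €4.93

€4.93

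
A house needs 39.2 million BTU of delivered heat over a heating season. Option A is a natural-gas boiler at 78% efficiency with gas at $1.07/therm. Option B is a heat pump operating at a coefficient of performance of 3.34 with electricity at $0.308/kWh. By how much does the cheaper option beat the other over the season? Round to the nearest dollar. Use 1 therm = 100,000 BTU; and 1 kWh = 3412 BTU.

$522

Heat load = 39.2 × 10⁶ BTU = 39,200,000 BTU
Gas: input = 39,200,000 / 0.78 = 50,256,410 BTU = 502.6 therm → 502.6 × $1.07 = $537.74
Heat pump: 39,200,000 BTU / 3412 = 11,490 kWh heat; / 3.34 = 3,440 kWh in → × $0.308 = $1,059.45
Difference = |$537.74 − $1,059.45| = $521.71 ≈ $522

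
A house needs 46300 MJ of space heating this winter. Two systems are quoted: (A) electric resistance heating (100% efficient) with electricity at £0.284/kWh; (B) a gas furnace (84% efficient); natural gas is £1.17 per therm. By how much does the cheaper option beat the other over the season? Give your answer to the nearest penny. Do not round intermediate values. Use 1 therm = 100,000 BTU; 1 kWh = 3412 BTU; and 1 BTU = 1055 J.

£3041.63

Heat load = 46300 MJ = 46,300,000,000 J / 1055 = 43,886,256 BTU
Gas: input = 43,886,256 / 0.84 = 52,245,543 BTU = 522.5 therm → 522.5 × £1.17 = £611.27
Electric: 43,886,256 BTU / 3412 = 12,860 kWh → × £0.284 = £3,652.90
Difference = |£611.27 − £3,652.90| = £3,041.63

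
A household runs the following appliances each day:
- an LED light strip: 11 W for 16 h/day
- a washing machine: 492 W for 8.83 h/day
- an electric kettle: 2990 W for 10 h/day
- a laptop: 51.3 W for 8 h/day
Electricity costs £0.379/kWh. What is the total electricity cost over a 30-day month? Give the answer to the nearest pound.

£396

LED light strip: 11 W × 16 h × 30 d = 5,280 Wh = 5.28 kWh
washing machine: 492 W × 8.83 h × 30 d = 130,331 Wh = 130.3 kWh
electric kettle: 2990 W × 10 h × 30 d = 897,000 Wh = 897 kWh
laptop: 51.3 W × 8 h × 30 d = 12,312 Wh = 12.31 kWh
Total energy = 5.28 + 130.3 + 897 + 12.31 = 1,045 kWh
Cost = 1,045 kWh × £0.379 = £396.03 ≈ £396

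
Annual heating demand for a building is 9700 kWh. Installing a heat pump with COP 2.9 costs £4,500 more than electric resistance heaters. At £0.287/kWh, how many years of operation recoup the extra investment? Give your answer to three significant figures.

Resistance: 9700 kWh × £0.287 = £2,783.90/yr
Heat pump: 9700 / 2.9 = 3345 kWh in → × £0.287 = £959.97/yr
Annual savings = £1,823.93
Payback = £4,500 / £1,823.93 = 2.47 years

2.47 years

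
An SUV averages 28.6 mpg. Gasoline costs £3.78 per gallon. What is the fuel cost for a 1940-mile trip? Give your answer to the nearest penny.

£256.41

Fuel = 1940 mi / 28.6 mpg = 67.83 gal
Cost = 67.83 gal × £3.78/gal = £256.41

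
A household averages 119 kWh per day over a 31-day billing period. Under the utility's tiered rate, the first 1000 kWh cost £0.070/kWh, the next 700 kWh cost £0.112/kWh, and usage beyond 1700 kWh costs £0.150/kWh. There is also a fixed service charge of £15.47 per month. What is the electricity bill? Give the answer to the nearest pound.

£462

Usage = 119 kWh/day × 31 days = 3689 kWh
First 1000 kWh × £0.070 = £70.00
Next 700 kWh × £0.112 = £78.40
Remaining 1989 kWh × £0.150 = £298.35
Energy charge = £446.75; + service £15.47 = £462.22 ≈ £462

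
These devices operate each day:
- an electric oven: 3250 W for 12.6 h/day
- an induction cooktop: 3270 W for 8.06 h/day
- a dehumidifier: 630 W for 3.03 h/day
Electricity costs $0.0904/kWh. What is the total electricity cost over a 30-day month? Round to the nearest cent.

electric oven: 3250 W × 12.6 h × 30 d = 1,228,500 Wh = 1,228 kWh
induction cooktop: 3270 W × 8.06 h × 30 d = 790,686 Wh = 790.7 kWh
dehumidifier: 630 W × 3.03 h × 30 d = 57,267 Wh = 57.27 kWh
Total energy = 1,228 + 790.7 + 57.27 = 2,076 kWh
Cost = 2,076 kWh × $0.0904 = $187.71

$187.71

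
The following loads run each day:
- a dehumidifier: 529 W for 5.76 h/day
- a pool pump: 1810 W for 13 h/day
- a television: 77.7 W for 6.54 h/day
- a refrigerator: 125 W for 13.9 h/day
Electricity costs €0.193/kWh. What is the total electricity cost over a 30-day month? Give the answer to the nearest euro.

dehumidifier: 529 W × 5.76 h × 30 d = 91,411 Wh = 91.41 kWh
pool pump: 1810 W × 13 h × 30 d = 705,900 Wh = 705.9 kWh
television: 77.7 W × 6.54 h × 30 d = 15,245 Wh = 15.24 kWh
refrigerator: 125 W × 13.9 h × 30 d = 52,125 Wh = 52.12 kWh
Total energy = 91.41 + 705.9 + 15.24 + 52.12 = 864.7 kWh
Cost = 864.7 kWh × €0.193 = €166.88 ≈ €167

€167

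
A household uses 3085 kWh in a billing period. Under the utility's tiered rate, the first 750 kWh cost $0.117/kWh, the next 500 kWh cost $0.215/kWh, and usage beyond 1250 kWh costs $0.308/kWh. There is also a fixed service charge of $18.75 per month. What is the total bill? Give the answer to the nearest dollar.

$779

First 750 kWh × $0.117 = $87.75
Next 500 kWh × $0.215 = $107.50
Remaining 1835 kWh × $0.308 = $565.18
Energy charge = $760.43; + service $18.75 = $779.18 ≈ $779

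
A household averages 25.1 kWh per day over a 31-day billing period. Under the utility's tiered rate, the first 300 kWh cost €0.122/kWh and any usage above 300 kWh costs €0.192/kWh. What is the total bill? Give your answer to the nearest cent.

€128.40

Usage = 25.1 kWh/day × 31 days = 778.1 kWh
First 300 kWh × €0.122 = €36.60
Remaining 478.1 kWh × €0.192 = €91.80
Total = €128.40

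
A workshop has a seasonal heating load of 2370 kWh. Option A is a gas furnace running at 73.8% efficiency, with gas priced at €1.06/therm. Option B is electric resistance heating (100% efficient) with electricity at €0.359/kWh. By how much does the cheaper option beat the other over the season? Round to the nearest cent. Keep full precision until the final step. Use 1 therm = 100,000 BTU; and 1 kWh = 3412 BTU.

Heat load = 2370 kWh × 3412 = 8,086,440 BTU
Gas: input = 8,086,440 / 0.738 = 10,957,236 BTU = 109.6 therm → 109.6 × €1.06 = €116.15
Electric: 8,086,440 BTU / 3412 = 2,370 kWh → × €0.359 = €850.83
Difference = |€116.15 − €850.83| = €734.68

€734.68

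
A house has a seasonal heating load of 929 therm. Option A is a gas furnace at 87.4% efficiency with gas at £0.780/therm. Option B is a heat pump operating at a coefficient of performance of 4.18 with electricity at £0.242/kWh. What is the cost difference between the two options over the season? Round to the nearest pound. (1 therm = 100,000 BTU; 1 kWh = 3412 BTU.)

£747

Heat load = 929 therm × 100,000 = 92,900,000 BTU
Gas: input = 92,900,000 / 0.874 = 106,292,906 BTU = 1,063 therm → 1,063 × £0.780 = £829.08
Heat pump: 92,900,000 BTU / 3412 = 27,230 kWh heat; / 4.18 = 6,514 kWh in → × £0.242 = £1,576.33
Difference = |£829.08 − £1,576.33| = £747.24 ≈ £747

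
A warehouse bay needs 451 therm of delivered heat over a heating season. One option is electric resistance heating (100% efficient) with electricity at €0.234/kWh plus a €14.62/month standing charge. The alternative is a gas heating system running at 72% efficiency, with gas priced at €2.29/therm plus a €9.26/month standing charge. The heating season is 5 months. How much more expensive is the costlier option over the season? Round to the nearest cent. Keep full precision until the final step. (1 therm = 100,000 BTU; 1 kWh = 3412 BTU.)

€1685.39

Heat load = 451 therm × 100,000 = 45,100,000 BTU
Gas: input = 45,100,000 / 0.72 = 62,638,889 BTU = 626.4 therm → 626.4 × €2.29 = €1,434.43; + 5 × €9.26 standing = €1,480.73
Electric: 45,100,000 BTU / 3412 = 13,220 kWh → × €0.234 = €3,093.02; + 5 × €14.62 standing = €3,166.12
Difference = |€1,480.73 − €3,166.12| = €1,685.39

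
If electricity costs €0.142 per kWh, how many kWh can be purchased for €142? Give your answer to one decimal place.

1000.0 kWh

€142 / €0.142 per kWh = 1,000 kWh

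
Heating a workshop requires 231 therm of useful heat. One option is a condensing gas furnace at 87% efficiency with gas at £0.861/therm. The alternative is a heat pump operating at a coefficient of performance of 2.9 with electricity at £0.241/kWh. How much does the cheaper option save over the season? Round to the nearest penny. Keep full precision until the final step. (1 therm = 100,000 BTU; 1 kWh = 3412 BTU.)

Heat load = 231 therm × 100,000 = 23,100,000 BTU
Gas: input = 23,100,000 / 0.870 = 26,551,724 BTU = 265.5 therm → 265.5 × £0.861 = £228.61
Heat pump: 23,100,000 BTU / 3412 = 6,770 kWh heat; / 2.9 = 2,335 kWh in → × £0.241 = £562.63
Difference = |£228.61 − £562.63| = £334.02

£334.02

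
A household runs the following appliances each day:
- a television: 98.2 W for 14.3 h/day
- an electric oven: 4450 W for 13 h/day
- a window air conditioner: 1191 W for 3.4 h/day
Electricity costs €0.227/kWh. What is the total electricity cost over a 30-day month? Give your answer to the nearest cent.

€431.10

television: 98.2 W × 14.3 h × 30 d = 42,128 Wh = 42.13 kWh
electric oven: 4450 W × 13 h × 30 d = 1,735,500 Wh = 1,736 kWh
window air conditioner: 1191 W × 3.4 h × 30 d = 121,482 Wh = 121.5 kWh
Total energy = 42.13 + 1,736 + 121.5 = 1,899 kWh
Cost = 1,899 kWh × €0.227 = €431.10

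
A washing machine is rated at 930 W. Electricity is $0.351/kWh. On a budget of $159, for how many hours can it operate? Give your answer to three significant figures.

487 h

Energy budget = $159 / $0.351 per kWh = 453 kWh = 452,991 Wh
Runtime = 452,991 Wh / 930 W = 487.1 h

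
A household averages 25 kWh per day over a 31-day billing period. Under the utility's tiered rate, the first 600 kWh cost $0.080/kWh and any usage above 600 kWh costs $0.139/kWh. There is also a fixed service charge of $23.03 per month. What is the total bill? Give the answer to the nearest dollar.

Usage = 25 kWh/day × 31 days = 775 kWh
First 600 kWh × $0.080 = $48.00
Remaining 175 kWh × $0.139 = $24.33
Energy charge = $72.33; + service $23.03 = $95.36 ≈ $95

$95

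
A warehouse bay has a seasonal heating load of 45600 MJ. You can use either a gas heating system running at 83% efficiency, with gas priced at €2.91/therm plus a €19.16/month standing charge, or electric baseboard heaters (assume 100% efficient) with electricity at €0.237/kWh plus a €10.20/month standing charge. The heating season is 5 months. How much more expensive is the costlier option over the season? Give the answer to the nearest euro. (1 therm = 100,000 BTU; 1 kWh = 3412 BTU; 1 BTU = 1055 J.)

€1442

Heat load = 45600 MJ = 45,600,000,000 J / 1055 = 43,222,749 BTU
Gas: input = 43,222,749 / 0.83 = 52,075,601 BTU = 520.8 therm → 520.8 × €2.91 = €1,515.40; + 5 × €19.16 standing = €1,611.20
Electric: 43,222,749 BTU / 3412 = 12,670 kWh → × €0.237 = €3,002.28; + 5 × €10.20 standing = €3,053.28
Difference = |€1,611.20 − €3,053.28| = €1,442.08 ≈ €1442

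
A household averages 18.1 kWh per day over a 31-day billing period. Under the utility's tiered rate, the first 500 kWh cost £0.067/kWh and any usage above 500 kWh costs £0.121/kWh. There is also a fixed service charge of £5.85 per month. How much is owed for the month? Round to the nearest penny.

Usage = 18.1 kWh/day × 31 days = 561.1 kWh
First 500 kWh × £0.067 = £33.50
Remaining 61.1 kWh × £0.121 = £7.39
Energy charge = £40.89; + service £5.85 = £46.74

£46.74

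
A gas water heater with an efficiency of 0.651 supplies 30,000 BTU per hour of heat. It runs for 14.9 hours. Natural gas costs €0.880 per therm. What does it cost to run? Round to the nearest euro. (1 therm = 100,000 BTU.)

€6

Heat delivered = 30,000 BTU/h × 14.9 h = 447,000 BTU
Gas input = 447,000 / 0.651 = 686,636 BTU
= 686,636 / 100,000 = 6.866 therm
Cost = 6.866 × €0.880/therm = €6.04 ≈ €6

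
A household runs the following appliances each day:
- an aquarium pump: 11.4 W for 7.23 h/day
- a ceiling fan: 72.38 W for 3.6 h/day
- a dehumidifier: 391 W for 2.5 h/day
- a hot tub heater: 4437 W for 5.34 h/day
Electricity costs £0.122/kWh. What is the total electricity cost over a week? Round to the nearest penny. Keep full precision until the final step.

aquarium pump: 11.4 W × 7.23 h × 7 d = 577 Wh = 0.577 kWh
ceiling fan: 72.38 W × 3.6 h × 7 d = 1,824 Wh = 1.824 kWh
dehumidifier: 391 W × 2.5 h × 7 d = 6,842 Wh = 6.843 kWh
hot tub heater: 4437 W × 5.34 h × 7 d = 165,855 Wh = 165.9 kWh
Total energy = 0.577 + 1.824 + 6.843 + 165.9 = 175.1 kWh
Cost = 175.1 kWh × £0.122 = £21.36

£21.36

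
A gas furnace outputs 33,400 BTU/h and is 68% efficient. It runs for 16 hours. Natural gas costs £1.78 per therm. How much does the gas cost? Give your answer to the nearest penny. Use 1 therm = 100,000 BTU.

Heat delivered = 33,400 BTU/h × 16 h = 534,400 BTU
Gas input = 534,400 / 0.68 = 785,882 BTU
= 785,882 / 100,000 = 7.859 therm
Cost = 7.859 × £1.78/therm = £13.99

£13.99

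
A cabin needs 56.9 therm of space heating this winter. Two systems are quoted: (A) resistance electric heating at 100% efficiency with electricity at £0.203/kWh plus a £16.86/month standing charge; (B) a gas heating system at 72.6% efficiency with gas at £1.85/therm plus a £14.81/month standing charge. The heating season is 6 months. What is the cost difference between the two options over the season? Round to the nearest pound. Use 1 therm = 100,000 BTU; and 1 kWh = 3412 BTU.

£206

Heat load = 56.9 therm × 100,000 = 5,690,000 BTU
Gas: input = 5,690,000 / 0.726 = 7,837,466 BTU = 78.37 therm → 78.37 × £1.85 = £144.99; + 6 × £14.81 standing = £233.85
Electric: 5,690,000 BTU / 3412 = 1,668 kWh → × £0.203 = £338.53; + 6 × £16.86 standing = £439.69
Difference = |£233.85 − £439.69| = £205.84 ≈ £206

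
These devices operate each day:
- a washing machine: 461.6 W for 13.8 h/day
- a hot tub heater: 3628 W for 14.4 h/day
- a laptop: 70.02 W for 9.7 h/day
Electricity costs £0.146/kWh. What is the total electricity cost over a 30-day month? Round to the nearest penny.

washing machine: 461.6 W × 13.8 h × 30 d = 191,102 Wh = 191.1 kWh
hot tub heater: 3628 W × 14.4 h × 30 d = 1,567,296 Wh = 1,567 kWh
laptop: 70.02 W × 9.7 h × 30 d = 20,376 Wh = 20.38 kWh
Total energy = 191.1 + 1,567 + 20.38 = 1,779 kWh
Cost = 1,779 kWh × £0.146 = £259.70

£259.70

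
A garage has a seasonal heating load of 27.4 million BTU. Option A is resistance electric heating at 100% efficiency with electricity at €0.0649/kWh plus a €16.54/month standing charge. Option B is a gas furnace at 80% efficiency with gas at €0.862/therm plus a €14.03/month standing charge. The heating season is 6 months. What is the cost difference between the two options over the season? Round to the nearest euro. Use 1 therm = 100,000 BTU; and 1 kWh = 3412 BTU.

€241

Heat load = 27.4 × 10⁶ BTU = 27,400,000 BTU
Gas: input = 27,400,000 / 0.80 = 34,250,000 BTU = 342.5 therm → 342.5 × €0.862 = €295.24; + 6 × €14.03 standing = €379.42
Electric: 27,400,000 BTU / 3412 = 8,030 kWh → × €0.0649 = €521.18; + 6 × €16.54 standing = €620.42
Difference = |€379.42 − €620.42| = €241.00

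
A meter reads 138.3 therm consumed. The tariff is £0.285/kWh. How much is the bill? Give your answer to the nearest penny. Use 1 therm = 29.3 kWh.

£1154.87

138.3 therm × (29.3 kWh/therm) = 4,052 kWh
Cost = 4,052 kWh × £0.285/kWh = £1,154.87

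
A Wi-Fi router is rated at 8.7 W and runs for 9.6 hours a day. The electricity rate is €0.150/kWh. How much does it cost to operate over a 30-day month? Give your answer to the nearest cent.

€0.38

Energy = 8.7 W × 9.6 h/day × 30 days = 2,506 Wh = 2.506 kWh
Cost = 2.506 kWh × €0.150/kWh = €0.38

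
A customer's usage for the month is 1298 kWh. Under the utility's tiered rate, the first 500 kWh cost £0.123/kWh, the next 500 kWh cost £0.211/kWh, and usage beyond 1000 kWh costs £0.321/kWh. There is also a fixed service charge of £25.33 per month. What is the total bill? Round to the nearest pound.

£288

First 500 kWh × £0.123 = £61.50
Next 500 kWh × £0.211 = £105.50
Remaining 298 kWh × £0.321 = £95.66
Energy charge = £262.66; + service £25.33 = £287.99 ≈ £288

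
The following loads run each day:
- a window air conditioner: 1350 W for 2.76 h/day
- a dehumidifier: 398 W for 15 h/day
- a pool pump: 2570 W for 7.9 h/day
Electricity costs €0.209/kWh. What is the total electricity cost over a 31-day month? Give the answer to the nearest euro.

window air conditioner: 1350 W × 2.76 h × 31 d = 115,506 Wh = 115.5 kWh
dehumidifier: 398 W × 15 h × 31 d = 185,070 Wh = 185.1 kWh
pool pump: 2570 W × 7.9 h × 31 d = 629,393 Wh = 629.4 kWh
Total energy = 115.5 + 185.1 + 629.4 = 930 kWh
Cost = 930 kWh × €0.209 = €194.36 ≈ €194

€194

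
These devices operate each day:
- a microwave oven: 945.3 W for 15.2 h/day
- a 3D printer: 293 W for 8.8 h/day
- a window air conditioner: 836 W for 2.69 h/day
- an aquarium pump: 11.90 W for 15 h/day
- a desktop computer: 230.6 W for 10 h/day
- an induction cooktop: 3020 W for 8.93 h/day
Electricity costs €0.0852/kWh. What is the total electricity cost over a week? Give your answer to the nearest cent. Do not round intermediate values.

€29.01

microwave oven: 945.3 W × 15.2 h × 7 d = 100,580 Wh = 100.6 kWh
3D printer: 293 W × 8.8 h × 7 d = 18,049 Wh = 18.05 kWh
window air conditioner: 836 W × 2.69 h × 7 d = 15,742 Wh = 15.74 kWh
aquarium pump: 11.90 W × 15 h × 7 d = 1,250 Wh = 1.25 kWh
desktop computer: 230.6 W × 10 h × 7 d = 16,142 Wh = 16.14 kWh
induction cooktop: 3020 W × 8.93 h × 7 d = 188,780 Wh = 188.8 kWh
Total energy = 100.6 + 18.05 + 15.74 + 1.25 + 16.14 + 188.8 = 340.5 kWh
Cost = 340.5 kWh × €0.0852 = €29.01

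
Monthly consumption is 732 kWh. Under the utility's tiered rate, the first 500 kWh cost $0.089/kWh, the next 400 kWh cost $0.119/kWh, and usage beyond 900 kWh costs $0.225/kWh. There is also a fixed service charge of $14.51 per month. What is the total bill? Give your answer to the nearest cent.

First 500 kWh × $0.089 = $44.50
Next 232 kWh × $0.119 = $27.61
Remaining tier: 0 kWh (not reached)
Energy charge = $72.11; + service $14.51 = $86.62

$86.62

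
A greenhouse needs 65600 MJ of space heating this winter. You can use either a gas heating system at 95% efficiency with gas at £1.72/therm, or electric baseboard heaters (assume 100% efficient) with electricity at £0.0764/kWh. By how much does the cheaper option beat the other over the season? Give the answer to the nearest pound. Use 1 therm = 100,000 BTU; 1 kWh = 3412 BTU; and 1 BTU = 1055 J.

Heat load = 65600 MJ = 65,600,000,000 J / 1055 = 62,180,095 BTU
Gas: input = 62,180,095 / 0.95 = 65,452,731 BTU = 654.5 therm → 654.5 × £1.72 = £1,125.79
Electric: 62,180,095 BTU / 3412 = 18,220 kWh → × £0.0764 = £1,392.31
Difference = |£1,125.79 − £1,392.31| = £266.52 ≈ £267

£267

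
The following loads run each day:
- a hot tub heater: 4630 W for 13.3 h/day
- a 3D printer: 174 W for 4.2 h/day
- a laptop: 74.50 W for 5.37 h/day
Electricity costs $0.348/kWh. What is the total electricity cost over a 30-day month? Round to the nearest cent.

$654.69

hot tub heater: 4630 W × 13.3 h × 30 d = 1,847,370 Wh = 1,847 kWh
3D printer: 174 W × 4.2 h × 30 d = 21,924 Wh = 21.92 kWh
laptop: 74.50 W × 5.37 h × 30 d = 12,002 Wh = 12 kWh
Total energy = 1,847 + 21.92 + 12 = 1,881 kWh
Cost = 1,881 kWh × $0.348 = $654.69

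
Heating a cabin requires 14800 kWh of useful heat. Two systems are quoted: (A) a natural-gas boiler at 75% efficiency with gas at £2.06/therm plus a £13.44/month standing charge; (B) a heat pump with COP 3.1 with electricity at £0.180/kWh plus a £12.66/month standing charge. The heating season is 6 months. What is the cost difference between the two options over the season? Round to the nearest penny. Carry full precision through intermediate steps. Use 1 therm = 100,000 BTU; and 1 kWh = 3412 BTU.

£532.33

Heat load = 14800 kWh × 3412 = 50,497,600 BTU
Gas: input = 50,497,600 / 0.75 = 67,330,133 BTU = 673.3 therm → 673.3 × £2.06 = £1,387.00; + 6 × £13.44 standing = £1,467.64
Heat pump: 50,497,600 BTU / 3412 = 14,800 kWh heat; / 3.1 = 4,774 kWh in → × £0.180 = £859.35; + 6 × £12.66 standing = £935.31
Difference = |£1,467.64 − £935.31| = £532.33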